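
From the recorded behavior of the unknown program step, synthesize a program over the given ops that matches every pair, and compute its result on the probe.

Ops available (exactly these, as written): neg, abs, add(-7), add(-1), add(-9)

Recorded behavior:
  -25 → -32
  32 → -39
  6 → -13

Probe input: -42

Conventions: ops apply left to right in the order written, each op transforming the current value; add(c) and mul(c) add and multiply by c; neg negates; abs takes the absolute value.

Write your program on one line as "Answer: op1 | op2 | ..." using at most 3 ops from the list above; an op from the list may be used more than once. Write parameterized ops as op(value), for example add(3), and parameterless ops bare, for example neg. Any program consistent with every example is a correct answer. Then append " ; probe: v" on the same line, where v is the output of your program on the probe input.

abs | neg | add(-7) ; probe: -49

Check, running the answer program on each example:
  -25 -> 25 -> -25 -> -32
  32 -> 32 -> -32 -> -39
  6 -> 6 -> -6 -> -13
  probe: -42 -> 42 -> -42 -> -49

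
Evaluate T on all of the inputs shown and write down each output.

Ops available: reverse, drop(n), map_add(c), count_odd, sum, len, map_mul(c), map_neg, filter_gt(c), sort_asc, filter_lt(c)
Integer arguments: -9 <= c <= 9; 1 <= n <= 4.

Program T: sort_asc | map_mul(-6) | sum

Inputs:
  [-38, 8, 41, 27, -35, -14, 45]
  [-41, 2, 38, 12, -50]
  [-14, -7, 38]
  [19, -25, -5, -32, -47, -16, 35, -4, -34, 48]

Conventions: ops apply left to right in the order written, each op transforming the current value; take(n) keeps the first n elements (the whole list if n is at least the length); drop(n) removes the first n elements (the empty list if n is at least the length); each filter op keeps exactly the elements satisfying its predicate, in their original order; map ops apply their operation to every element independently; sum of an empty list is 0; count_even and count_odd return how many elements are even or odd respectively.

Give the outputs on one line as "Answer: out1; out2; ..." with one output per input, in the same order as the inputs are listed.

-204; 234; -102; 366

Execution, op by op:
  [-38, 8, 41, 27, -35, -14, 45] -> [-38, -35, -14, 8, 27, 41, 45] -> [228, 210, 84, -48, -162, -246, -270] -> -204
  [-41, 2, 38, 12, -50] -> [-50, -41, 2, 12, 38] -> [300, 246, -12, -72, -228] -> 234
  [-14, -7, 38] -> [-14, -7, 38] -> [84, 42, -228] -> -102
  [19, -25, -5, -32, -47, -16, 35, -4, -34, 48] -> [-47, -34, -32, -25, -16, -5, -4, 19, 35, 48] -> [282, 204, 192, 150, 96, 30, 24, -114, -210, -288] -> 366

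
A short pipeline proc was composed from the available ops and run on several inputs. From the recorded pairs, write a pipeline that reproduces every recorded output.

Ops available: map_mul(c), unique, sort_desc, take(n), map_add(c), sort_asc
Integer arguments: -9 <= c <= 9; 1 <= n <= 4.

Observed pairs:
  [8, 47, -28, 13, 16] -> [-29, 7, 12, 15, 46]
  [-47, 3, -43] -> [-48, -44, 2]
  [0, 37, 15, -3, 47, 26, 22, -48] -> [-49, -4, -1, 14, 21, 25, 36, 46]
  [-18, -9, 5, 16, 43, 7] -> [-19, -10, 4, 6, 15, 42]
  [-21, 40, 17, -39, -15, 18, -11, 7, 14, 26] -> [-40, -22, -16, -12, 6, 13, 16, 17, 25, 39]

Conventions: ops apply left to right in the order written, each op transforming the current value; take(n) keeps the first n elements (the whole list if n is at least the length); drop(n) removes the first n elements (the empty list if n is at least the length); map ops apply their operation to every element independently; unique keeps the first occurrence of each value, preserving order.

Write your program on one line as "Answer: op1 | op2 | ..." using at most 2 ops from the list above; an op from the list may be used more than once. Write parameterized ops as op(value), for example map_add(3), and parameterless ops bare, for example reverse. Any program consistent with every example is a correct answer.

sort_asc | map_add(-1)

Check, running the answer program on each example:
  [8, 47, -28, 13, 16] -> [-28, 8, 13, 16, 47] -> [-29, 7, 12, 15, 46]
  [-47, 3, -43] -> [-47, -43, 3] -> [-48, -44, 2]
  [0, 37, 15, -3, 47, 26, 22, -48] -> [-48, -3, 0, 15, 22, 26, 37, 47] -> [-49, -4, -1, 14, 21, 25, 36, 46]
  [-18, -9, 5, 16, 43, 7] -> [-18, -9, 5, 7, 16, 43] -> [-19, -10, 4, 6, 15, 42]
  [-21, 40, 17, -39, -15, 18, -11, 7, 14, 26] -> [-39, -21, -15, -11, 7, 14, 17, 18, 26, 40] -> [-40, -22, -16, -12, 6, 13, 16, 17, 25, 39]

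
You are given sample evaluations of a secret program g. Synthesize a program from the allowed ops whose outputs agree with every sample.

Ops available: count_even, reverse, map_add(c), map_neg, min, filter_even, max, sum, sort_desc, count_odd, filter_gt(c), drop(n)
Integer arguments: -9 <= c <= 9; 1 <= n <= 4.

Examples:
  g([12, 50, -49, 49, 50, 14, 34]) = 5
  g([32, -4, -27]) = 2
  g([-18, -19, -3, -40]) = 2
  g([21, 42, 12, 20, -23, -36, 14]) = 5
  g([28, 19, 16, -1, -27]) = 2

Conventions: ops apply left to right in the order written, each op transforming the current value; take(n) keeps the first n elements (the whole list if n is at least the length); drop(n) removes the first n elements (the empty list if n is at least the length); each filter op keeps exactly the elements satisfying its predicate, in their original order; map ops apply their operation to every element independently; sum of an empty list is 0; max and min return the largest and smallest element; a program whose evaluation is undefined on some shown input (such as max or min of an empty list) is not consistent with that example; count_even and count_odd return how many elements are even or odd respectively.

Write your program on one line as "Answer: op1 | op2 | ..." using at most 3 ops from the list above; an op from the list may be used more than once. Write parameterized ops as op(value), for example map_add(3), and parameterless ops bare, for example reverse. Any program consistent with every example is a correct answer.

map_neg | map_add(7) | count_odd

Check, running the answer program on each example:
  [12, 50, -49, 49, 50, 14, 34] -> [-12, -50, 49, -49, -50, -14, -34] -> [-5, -43, 56, -42, -43, -7, -27] -> 5
  [32, -4, -27] -> [-32, 4, 27] -> [-25, 11, 34] -> 2
  [-18, -19, -3, -40] -> [18, 19, 3, 40] -> [25, 26, 10, 47] -> 2
  [21, 42, 12, 20, -23, -36, 14] -> [-21, -42, -12, -20, 23, 36, -14] -> [-14, -35, -5, -13, 30, 43, -7] -> 5
  [28, 19, 16, -1, -27] -> [-28, -19, -16, 1, 27] -> [-21, -12, -9, 8, 34] -> 2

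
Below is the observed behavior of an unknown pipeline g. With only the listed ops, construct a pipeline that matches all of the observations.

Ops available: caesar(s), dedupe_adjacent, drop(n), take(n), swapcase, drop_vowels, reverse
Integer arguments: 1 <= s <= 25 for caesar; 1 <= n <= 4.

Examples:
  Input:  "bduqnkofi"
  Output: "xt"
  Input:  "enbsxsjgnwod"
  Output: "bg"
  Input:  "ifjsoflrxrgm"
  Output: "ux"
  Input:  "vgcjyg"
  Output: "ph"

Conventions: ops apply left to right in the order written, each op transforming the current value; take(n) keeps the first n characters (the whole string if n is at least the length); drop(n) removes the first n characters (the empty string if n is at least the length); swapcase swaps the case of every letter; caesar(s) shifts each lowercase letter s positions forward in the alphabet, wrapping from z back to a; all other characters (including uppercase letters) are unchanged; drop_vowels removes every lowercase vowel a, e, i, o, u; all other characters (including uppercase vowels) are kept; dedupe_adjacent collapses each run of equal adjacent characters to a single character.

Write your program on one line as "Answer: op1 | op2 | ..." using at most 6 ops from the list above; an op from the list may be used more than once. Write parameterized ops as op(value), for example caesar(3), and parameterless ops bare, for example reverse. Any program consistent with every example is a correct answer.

caesar(21) | drop(4) | take(3) | reverse | drop_vowels | caesar(14)

Check, running the answer program on each example:
  "bduqnkofi" -> "wyplifjad" -> "ifjad" -> "ifj" -> "jfi" -> "jf" -> "xt"
  "enbsxsjgnwod" -> "ziwnsnebirjy" -> "snebirjy" -> "sne" -> "ens" -> "ns" -> "bg"
  "ifjsoflrxrgm" -> "daenjagmsmbh" -> "jagmsmbh" -> "jag" -> "gaj" -> "gj" -> "ux"
  "vgcjyg" -> "qbxetb" -> "tb" -> "tb" -> "bt" -> "bt" -> "ph"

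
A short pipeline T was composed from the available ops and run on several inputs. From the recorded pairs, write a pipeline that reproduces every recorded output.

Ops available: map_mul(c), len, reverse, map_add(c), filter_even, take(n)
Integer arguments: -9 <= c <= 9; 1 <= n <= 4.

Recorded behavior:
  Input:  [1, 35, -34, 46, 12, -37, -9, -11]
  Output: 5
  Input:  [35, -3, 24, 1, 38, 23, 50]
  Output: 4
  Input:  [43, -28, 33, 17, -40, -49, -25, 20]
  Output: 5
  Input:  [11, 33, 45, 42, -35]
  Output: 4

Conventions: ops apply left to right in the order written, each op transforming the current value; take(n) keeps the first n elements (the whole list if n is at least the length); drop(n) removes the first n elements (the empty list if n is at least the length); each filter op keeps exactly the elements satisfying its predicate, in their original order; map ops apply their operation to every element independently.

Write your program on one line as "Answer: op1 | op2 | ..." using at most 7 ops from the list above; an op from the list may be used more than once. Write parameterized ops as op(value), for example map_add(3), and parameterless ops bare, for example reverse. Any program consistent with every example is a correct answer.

map_add(3) | reverse | filter_even | map_add(-8) | map_add(1) | len

Check, running the answer program on each example:
  [1, 35, -34, 46, 12, -37, -9, -11] -> [4, 38, -31, 49, 15, -34, -6, -8] -> [-8, -6, -34, 15, 49, -31, 38, 4] -> [-8, -6, -34, 38, 4] -> [-16, -14, -42, 30, -4] -> [-15, -13, -41, 31, -3] -> 5
  [35, -3, 24, 1, 38, 23, 50] -> [38, 0, 27, 4, 41, 26, 53] -> [53, 26, 41, 4, 27, 0, 38] -> [26, 4, 0, 38] -> [18, -4, -8, 30] -> [19, -3, -7, 31] -> 4
  [43, -28, 33, 17, -40, -49, -25, 20] -> [46, -25, 36, 20, -37, -46, -22, 23] -> [23, -22, -46, -37, 20, 36, -25, 46] -> [-22, -46, 20, 36, 46] -> [-30, -54, 12, 28, 38] -> [-29, -53, 13, 29, 39] -> 5
  [11, 33, 45, 42, -35] -> [14, 36, 48, 45, -32] -> [-32, 45, 48, 36, 14] -> [-32, 48, 36, 14] -> [-40, 40, 28, 6] -> [-39, 41, 29, 7] -> 4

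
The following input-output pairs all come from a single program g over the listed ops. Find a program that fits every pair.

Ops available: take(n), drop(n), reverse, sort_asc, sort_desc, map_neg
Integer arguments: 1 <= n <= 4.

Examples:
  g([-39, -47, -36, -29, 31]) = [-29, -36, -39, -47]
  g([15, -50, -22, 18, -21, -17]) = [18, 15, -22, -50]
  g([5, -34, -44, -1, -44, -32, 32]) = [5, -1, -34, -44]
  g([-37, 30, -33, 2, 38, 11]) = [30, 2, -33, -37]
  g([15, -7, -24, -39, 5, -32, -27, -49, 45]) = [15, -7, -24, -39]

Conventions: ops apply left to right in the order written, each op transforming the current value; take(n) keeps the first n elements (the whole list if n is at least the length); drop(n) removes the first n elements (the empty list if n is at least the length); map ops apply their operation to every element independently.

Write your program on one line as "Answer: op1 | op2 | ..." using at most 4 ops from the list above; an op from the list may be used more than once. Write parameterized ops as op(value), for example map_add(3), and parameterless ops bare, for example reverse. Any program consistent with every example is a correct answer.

take(4) | reverse | sort_desc

Check, running the answer program on each example:
  [-39, -47, -36, -29, 31] -> [-39, -47, -36, -29] -> [-29, -36, -47, -39] -> [-29, -36, -39, -47]
  [15, -50, -22, 18, -21, -17] -> [15, -50, -22, 18] -> [18, -22, -50, 15] -> [18, 15, -22, -50]
  [5, -34, -44, -1, -44, -32, 32] -> [5, -34, -44, -1] -> [-1, -44, -34, 5] -> [5, -1, -34, -44]
  [-37, 30, -33, 2, 38, 11] -> [-37, 30, -33, 2] -> [2, -33, 30, -37] -> [30, 2, -33, -37]
  [15, -7, -24, -39, 5, -32, -27, -49, 45] -> [15, -7, -24, -39] -> [-39, -24, -7, 15] -> [15, -7, -24, -39]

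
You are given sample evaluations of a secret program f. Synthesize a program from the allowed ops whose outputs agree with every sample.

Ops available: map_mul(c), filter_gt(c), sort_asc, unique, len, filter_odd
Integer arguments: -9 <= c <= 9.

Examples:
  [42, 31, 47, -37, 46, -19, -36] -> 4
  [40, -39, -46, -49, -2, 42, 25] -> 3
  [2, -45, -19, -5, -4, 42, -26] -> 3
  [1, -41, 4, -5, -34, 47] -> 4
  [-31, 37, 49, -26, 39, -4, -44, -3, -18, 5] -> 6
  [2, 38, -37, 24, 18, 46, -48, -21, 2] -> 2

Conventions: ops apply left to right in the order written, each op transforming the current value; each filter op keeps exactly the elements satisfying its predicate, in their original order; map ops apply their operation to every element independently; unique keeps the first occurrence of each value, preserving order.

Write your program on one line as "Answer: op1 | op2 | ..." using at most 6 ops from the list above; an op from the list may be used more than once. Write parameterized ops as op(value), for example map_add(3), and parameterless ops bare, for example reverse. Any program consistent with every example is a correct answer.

sort_asc | map_mul(-9) | unique | filter_odd | len

Check, running the answer program on each example:
  [42, 31, 47, -37, 46, -19, -36] -> [-37, -36, -19, 31, 42, 46, 47] -> [333, 324, 171, -279, -378, -414, -423] -> [333, 324, 171, -279, -378, -414, -423] -> [333, 171, -279, -423] -> 4
  [40, -39, -46, -49, -2, 42, 25] -> [-49, -46, -39, -2, 25, 40, 42] -> [441, 414, 351, 18, -225, -360, -378] -> [441, 414, 351, 18, -225, -360, -378] -> [441, 351, -225] -> 3
  [2, -45, -19, -5, -4, 42, -26] -> [-45, -26, -19, -5, -4, 2, 42] -> [405, 234, 171, 45, 36, -18, -378] -> [405, 234, 171, 45, 36, -18, -378] -> [405, 171, 45] -> 3
  [1, -41, 4, -5, -34, 47] -> [-41, -34, -5, 1, 4, 47] -> [369, 306, 45, -9, -36, -423] -> [369, 306, 45, -9, -36, -423] -> [369, 45, -9, -423] -> 4
  [-31, 37, 49, -26, 39, -4, -44, -3, -18, 5] -> [-44, -31, -26, -18, -4, -3, 5, 37, 39, 49] -> [396, 279, 234, 162, 36, 27, -45, -333, -351, -441] -> [396, 279, 234, 162, 36, 27, -45, -333, -351, -441] -> [279, 27, -45, -333, -351, -441] -> 6
  [2, 38, -37, 24, 18, 46, -48, -21, 2] -> [-48, -37, -21, 2, 2, 18, 24, 38, 46] -> [432, 333, 189, -18, -18, -162, -216, -342, -414] -> [432, 333, 189, -18, -162, -216, -342, -414] -> [333, 189] -> 2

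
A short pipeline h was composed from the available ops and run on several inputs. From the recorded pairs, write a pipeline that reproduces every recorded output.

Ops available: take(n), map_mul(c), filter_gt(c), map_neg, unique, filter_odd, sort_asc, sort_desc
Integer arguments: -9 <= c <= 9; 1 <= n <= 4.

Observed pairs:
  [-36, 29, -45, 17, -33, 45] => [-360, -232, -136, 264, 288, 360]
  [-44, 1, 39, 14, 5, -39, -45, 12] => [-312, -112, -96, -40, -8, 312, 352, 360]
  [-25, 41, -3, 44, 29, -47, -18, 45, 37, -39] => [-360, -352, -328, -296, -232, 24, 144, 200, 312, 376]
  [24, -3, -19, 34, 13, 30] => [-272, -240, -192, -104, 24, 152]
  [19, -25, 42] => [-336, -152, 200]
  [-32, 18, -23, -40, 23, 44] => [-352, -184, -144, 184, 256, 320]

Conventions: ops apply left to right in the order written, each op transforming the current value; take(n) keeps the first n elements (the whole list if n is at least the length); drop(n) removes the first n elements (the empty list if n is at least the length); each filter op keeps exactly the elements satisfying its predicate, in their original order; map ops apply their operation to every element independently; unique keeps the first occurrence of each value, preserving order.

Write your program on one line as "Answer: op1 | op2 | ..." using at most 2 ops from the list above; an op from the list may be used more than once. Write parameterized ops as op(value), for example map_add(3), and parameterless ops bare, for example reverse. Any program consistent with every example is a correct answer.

map_mul(-8) | sort_asc

Check, running the answer program on each example:
  [-36, 29, -45, 17, -33, 45] -> [288, -232, 360, -136, 264, -360] -> [-360, -232, -136, 264, 288, 360]
  [-44, 1, 39, 14, 5, -39, -45, 12] -> [352, -8, -312, -112, -40, 312, 360, -96] -> [-312, -112, -96, -40, -8, 312, 352, 360]
  [-25, 41, -3, 44, 29, -47, -18, 45, 37, -39] -> [200, -328, 24, -352, -232, 376, 144, -360, -296, 312] -> [-360, -352, -328, -296, -232, 24, 144, 200, 312, 376]
  [24, -3, -19, 34, 13, 30] -> [-192, 24, 152, -272, -104, -240] -> [-272, -240, -192, -104, 24, 152]
  [19, -25, 42] -> [-152, 200, -336] -> [-336, -152, 200]
  [-32, 18, -23, -40, 23, 44] -> [256, -144, 184, 320, -184, -352] -> [-352, -184, -144, 184, 256, 320]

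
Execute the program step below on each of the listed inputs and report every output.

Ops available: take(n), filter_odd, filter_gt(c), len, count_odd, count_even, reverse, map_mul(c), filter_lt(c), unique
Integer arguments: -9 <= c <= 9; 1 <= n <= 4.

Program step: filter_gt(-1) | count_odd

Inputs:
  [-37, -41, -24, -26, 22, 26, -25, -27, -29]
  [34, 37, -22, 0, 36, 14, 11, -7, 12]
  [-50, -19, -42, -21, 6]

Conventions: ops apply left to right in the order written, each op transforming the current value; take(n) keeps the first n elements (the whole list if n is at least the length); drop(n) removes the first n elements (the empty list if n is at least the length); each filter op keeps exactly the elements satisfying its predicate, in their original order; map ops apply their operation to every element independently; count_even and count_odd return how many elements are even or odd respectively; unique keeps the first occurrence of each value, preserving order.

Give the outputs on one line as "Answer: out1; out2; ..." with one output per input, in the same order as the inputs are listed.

0; 2; 0

Execution, op by op:
  [-37, -41, -24, -26, 22, 26, -25, -27, -29] -> [22, 26] -> 0
  [34, 37, -22, 0, 36, 14, 11, -7, 12] -> [34, 37, 0, 36, 14, 11, 12] -> 2
  [-50, -19, -42, -21, 6] -> [6] -> 0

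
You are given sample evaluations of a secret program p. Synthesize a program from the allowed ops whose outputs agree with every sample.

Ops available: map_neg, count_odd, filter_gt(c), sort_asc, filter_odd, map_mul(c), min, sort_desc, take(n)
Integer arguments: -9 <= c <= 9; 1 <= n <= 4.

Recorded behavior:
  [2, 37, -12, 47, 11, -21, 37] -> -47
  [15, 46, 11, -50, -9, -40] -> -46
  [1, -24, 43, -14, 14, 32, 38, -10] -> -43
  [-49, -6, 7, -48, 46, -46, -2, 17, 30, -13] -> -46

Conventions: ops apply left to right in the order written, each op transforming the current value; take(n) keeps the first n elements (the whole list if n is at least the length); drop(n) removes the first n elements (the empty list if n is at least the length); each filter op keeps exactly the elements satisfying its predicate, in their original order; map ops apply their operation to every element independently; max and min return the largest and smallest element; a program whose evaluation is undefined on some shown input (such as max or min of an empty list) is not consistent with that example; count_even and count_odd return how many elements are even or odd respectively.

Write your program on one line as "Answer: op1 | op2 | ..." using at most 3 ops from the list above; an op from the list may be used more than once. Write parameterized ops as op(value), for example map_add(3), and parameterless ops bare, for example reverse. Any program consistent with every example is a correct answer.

map_neg | min

Check, running the answer program on each example:
  [2, 37, -12, 47, 11, -21, 37] -> [-2, -37, 12, -47, -11, 21, -37] -> -47
  [15, 46, 11, -50, -9, -40] -> [-15, -46, -11, 50, 9, 40] -> -46
  [1, -24, 43, -14, 14, 32, 38, -10] -> [-1, 24, -43, 14, -14, -32, -38, 10] -> -43
  [-49, -6, 7, -48, 46, -46, -2, 17, 30, -13] -> [49, 6, -7, 48, -46, 46, 2, -17, -30, 13] -> -46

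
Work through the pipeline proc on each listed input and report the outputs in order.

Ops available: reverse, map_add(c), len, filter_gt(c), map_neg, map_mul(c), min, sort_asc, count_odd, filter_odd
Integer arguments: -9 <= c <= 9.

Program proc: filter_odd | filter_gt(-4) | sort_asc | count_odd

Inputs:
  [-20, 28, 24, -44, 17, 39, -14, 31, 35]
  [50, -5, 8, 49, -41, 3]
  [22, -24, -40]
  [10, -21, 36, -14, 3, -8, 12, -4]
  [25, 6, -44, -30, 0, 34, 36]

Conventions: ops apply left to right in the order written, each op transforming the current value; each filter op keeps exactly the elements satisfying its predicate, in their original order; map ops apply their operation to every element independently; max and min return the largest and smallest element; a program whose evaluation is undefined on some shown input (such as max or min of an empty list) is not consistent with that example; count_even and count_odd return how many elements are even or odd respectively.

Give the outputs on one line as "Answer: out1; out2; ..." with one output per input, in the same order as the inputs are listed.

Execution, op by op:
  [-20, 28, 24, -44, 17, 39, -14, 31, 35] -> [17, 39, 31, 35] -> [17, 39, 31, 35] -> [17, 31, 35, 39] -> 4
  [50, -5, 8, 49, -41, 3] -> [-5, 49, -41, 3] -> [49, 3] -> [3, 49] -> 2
  [22, -24, -40] -> [] -> [] -> [] -> 0
  [10, -21, 36, -14, 3, -8, 12, -4] -> [-21, 3] -> [3] -> [3] -> 1
  [25, 6, -44, -30, 0, 34, 36] -> [25] -> [25] -> [25] -> 1

4; 2; 0; 1; 1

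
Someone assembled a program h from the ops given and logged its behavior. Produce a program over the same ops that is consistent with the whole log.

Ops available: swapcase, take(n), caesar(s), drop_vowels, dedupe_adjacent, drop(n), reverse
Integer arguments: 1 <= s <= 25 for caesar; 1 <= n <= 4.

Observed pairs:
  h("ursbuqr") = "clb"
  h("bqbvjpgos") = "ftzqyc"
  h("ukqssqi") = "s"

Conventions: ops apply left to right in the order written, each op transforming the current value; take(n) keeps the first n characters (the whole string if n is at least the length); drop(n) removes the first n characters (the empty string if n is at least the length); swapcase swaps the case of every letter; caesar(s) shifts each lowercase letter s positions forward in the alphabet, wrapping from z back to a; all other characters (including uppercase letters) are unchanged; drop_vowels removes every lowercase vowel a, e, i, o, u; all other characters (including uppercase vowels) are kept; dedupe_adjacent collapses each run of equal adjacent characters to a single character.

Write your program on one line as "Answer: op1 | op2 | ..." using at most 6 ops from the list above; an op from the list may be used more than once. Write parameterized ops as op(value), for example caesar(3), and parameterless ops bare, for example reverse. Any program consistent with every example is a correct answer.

caesar(10) | drop(1) | dedupe_adjacent | drop_vowels | drop(1)

Check, running the answer program on each example:
  "ursbuqr" -> "ebcleab" -> "bcleab" -> "bcleab" -> "bclb" -> "clb"
  "bqbvjpgos" -> "lalftzqyc" -> "alftzqyc" -> "alftzqyc" -> "lftzqyc" -> "ftzqyc"
  "ukqssqi" -> "euaccas" -> "uaccas" -> "uacas" -> "cs" -> "s"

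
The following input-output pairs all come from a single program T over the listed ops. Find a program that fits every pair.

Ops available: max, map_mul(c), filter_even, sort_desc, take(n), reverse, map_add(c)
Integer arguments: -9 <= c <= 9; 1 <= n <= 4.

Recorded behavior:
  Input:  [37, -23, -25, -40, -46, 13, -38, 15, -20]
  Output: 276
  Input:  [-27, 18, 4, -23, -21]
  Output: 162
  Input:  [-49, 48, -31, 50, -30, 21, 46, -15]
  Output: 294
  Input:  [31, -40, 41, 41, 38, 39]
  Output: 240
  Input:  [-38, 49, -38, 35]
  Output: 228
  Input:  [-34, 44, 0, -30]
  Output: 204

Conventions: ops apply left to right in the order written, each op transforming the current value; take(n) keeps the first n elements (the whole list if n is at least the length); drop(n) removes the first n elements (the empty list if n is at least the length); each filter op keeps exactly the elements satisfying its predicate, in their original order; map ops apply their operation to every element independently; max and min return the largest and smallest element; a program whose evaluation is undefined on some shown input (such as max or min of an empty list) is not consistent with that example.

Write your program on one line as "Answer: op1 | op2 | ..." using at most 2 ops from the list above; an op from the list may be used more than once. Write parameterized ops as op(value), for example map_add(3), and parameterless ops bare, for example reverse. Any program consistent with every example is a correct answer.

map_mul(-6) | max

Check, running the answer program on each example:
  [37, -23, -25, -40, -46, 13, -38, 15, -20] -> [-222, 138, 150, 240, 276, -78, 228, -90, 120] -> 276
  [-27, 18, 4, -23, -21] -> [162, -108, -24, 138, 126] -> 162
  [-49, 48, -31, 50, -30, 21, 46, -15] -> [294, -288, 186, -300, 180, -126, -276, 90] -> 294
  [31, -40, 41, 41, 38, 39] -> [-186, 240, -246, -246, -228, -234] -> 240
  [-38, 49, -38, 35] -> [228, -294, 228, -210] -> 228
  [-34, 44, 0, -30] -> [204, -264, 0, 180] -> 204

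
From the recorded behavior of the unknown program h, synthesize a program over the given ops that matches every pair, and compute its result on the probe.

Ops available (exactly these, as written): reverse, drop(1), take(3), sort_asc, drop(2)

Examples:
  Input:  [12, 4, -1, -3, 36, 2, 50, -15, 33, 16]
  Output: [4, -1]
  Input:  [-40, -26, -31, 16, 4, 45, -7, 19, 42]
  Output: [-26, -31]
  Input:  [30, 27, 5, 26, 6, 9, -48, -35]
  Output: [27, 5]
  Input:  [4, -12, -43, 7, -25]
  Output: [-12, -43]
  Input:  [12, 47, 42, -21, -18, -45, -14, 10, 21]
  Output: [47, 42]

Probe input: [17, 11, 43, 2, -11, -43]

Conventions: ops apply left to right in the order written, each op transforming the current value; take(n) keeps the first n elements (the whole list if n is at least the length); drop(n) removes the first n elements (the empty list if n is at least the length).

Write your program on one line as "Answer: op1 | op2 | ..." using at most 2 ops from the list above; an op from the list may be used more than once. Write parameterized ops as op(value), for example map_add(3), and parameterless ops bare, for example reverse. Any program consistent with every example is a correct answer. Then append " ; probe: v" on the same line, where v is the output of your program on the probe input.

take(3) | drop(1) ; probe: [11, 43]

Check, running the answer program on each example:
  [12, 4, -1, -3, 36, 2, 50, -15, 33, 16] -> [12, 4, -1] -> [4, -1]
  [-40, -26, -31, 16, 4, 45, -7, 19, 42] -> [-40, -26, -31] -> [-26, -31]
  [30, 27, 5, 26, 6, 9, -48, -35] -> [30, 27, 5] -> [27, 5]
  [4, -12, -43, 7, -25] -> [4, -12, -43] -> [-12, -43]
  [12, 47, 42, -21, -18, -45, -14, 10, 21] -> [12, 47, 42] -> [47, 42]
  probe: [17, 11, 43, 2, -11, -43] -> [17, 11, 43] -> [11, 43]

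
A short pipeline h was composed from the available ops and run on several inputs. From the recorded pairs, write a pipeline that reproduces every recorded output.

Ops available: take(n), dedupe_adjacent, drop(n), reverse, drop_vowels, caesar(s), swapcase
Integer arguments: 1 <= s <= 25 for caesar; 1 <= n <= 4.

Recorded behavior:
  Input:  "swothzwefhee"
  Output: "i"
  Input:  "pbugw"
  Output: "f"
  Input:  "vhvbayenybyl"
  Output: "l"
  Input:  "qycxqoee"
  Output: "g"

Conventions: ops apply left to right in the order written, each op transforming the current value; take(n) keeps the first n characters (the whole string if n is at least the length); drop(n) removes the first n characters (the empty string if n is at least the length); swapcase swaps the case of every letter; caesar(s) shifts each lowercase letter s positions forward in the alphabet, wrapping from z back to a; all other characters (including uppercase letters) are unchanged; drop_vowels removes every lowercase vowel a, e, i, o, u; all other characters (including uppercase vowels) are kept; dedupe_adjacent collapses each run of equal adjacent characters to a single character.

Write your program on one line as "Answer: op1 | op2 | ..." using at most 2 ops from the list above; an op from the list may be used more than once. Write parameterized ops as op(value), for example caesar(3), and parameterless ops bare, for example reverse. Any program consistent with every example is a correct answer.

caesar(16) | take(1)

Check, running the answer program on each example:
  "swothzwefhee" -> "imejxpmuvxuu" -> "i"
  "pbugw" -> "frkwm" -> "f"
  "vhvbayenybyl" -> "lxlrqoudorob" -> "l"
  "qycxqoee" -> "gosngeuu" -> "g"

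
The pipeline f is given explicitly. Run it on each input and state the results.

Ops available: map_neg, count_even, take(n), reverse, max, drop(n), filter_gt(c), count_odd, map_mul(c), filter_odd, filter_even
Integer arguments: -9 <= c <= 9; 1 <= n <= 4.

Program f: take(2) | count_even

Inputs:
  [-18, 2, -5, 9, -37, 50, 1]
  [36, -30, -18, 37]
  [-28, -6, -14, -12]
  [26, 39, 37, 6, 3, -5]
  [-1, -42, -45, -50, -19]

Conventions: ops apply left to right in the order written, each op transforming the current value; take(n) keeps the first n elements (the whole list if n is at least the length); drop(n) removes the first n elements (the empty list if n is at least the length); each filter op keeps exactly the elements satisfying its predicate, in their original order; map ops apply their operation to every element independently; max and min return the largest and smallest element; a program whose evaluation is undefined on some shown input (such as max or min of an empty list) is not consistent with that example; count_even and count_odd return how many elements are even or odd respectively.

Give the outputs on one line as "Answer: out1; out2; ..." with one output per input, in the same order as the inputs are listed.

2; 2; 2; 1; 1

Execution, op by op:
  [-18, 2, -5, 9, -37, 50, 1] -> [-18, 2] -> 2
  [36, -30, -18, 37] -> [36, -30] -> 2
  [-28, -6, -14, -12] -> [-28, -6] -> 2
  [26, 39, 37, 6, 3, -5] -> [26, 39] -> 1
  [-1, -42, -45, -50, -19] -> [-1, -42] -> 1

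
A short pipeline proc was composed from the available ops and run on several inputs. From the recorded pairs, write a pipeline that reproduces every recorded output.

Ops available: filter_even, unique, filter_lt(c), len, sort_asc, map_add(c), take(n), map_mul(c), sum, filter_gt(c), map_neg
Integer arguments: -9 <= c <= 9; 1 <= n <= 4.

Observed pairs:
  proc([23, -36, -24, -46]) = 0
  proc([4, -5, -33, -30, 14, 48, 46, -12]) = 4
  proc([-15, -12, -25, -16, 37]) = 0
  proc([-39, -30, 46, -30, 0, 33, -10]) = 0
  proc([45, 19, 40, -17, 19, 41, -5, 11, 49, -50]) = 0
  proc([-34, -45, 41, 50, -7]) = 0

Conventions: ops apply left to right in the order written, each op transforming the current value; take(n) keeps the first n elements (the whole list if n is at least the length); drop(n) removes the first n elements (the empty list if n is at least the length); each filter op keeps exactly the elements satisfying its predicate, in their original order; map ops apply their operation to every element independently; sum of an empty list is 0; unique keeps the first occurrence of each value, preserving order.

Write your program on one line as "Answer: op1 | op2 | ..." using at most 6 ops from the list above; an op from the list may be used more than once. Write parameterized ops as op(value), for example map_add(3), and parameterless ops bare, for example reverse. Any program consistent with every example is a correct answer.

map_neg | filter_lt(-1) | filter_even | map_neg | filter_lt(7) | sum

Check, running the answer program on each example:
  [23, -36, -24, -46] -> [-23, 36, 24, 46] -> [-23] -> [] -> [] -> [] -> 0
  [4, -5, -33, -30, 14, 48, 46, -12] -> [-4, 5, 33, 30, -14, -48, -46, 12] -> [-4, -14, -48, -46] -> [-4, -14, -48, -46] -> [4, 14, 48, 46] -> [4] -> 4
  [-15, -12, -25, -16, 37] -> [15, 12, 25, 16, -37] -> [-37] -> [] -> [] -> [] -> 0
  [-39, -30, 46, -30, 0, 33, -10] -> [39, 30, -46, 30, 0, -33, 10] -> [-46, -33] -> [-46] -> [46] -> [] -> 0
  [45, 19, 40, -17, 19, 41, -5, 11, 49, -50] -> [-45, -19, -40, 17, -19, -41, 5, -11, -49, 50] -> [-45, -19, -40, -19, -41, -11, -49] -> [-40] -> [40] -> [] -> 0
  [-34, -45, 41, 50, -7] -> [34, 45, -41, -50, 7] -> [-41, -50] -> [-50] -> [50] -> [] -> 0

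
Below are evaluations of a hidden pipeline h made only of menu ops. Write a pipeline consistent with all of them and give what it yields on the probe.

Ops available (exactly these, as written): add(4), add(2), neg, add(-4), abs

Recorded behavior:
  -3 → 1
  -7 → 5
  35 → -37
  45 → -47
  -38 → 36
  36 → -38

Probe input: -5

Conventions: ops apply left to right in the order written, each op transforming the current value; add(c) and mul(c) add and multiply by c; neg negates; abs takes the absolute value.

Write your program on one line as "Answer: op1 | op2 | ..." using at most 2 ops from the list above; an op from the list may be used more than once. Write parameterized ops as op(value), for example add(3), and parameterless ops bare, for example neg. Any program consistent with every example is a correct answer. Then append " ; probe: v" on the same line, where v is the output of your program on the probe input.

add(2) | neg ; probe: 3

Check, running the answer program on each example:
  -3 -> -1 -> 1
  -7 -> -5 -> 5
  35 -> 37 -> -37
  45 -> 47 -> -47
  -38 -> -36 -> 36
  36 -> 38 -> -38
  probe: -5 -> -3 -> 3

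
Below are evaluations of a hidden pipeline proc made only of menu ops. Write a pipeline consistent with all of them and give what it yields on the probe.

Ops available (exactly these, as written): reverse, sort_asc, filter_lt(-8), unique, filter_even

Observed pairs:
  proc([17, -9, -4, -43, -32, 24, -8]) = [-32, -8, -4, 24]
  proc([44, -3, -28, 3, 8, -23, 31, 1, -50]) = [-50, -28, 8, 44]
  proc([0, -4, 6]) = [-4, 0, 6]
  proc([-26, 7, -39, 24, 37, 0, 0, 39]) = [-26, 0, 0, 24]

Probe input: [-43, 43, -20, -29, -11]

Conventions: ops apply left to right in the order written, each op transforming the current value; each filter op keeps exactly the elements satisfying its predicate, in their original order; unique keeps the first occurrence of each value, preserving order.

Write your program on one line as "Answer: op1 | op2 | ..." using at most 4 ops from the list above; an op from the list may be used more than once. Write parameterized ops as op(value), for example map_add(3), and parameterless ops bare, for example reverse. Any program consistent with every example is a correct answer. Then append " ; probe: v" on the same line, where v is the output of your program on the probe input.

filter_even | reverse | sort_asc ; probe: [-20]

Check, running the answer program on each example:
  [17, -9, -4, -43, -32, 24, -8] -> [-4, -32, 24, -8] -> [-8, 24, -32, -4] -> [-32, -8, -4, 24]
  [44, -3, -28, 3, 8, -23, 31, 1, -50] -> [44, -28, 8, -50] -> [-50, 8, -28, 44] -> [-50, -28, 8, 44]
  [0, -4, 6] -> [0, -4, 6] -> [6, -4, 0] -> [-4, 0, 6]
  [-26, 7, -39, 24, 37, 0, 0, 39] -> [-26, 24, 0, 0] -> [0, 0, 24, -26] -> [-26, 0, 0, 24]
  probe: [-43, 43, -20, -29, -11] -> [-20] -> [-20] -> [-20]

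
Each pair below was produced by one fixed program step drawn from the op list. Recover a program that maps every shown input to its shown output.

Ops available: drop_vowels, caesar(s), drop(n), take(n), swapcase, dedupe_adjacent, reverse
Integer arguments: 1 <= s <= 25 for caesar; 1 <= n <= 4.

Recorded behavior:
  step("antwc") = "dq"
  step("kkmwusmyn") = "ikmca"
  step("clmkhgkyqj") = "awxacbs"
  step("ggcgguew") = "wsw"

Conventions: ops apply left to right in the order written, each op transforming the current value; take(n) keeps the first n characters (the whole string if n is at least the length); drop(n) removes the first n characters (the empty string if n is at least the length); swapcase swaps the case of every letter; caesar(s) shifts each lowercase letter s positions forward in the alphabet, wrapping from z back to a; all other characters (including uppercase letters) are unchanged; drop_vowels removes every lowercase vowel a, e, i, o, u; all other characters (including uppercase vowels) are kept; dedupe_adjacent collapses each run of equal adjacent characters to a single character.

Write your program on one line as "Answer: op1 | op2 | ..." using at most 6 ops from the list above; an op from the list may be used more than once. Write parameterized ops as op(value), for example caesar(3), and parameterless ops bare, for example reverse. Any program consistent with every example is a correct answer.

caesar(1) | reverse | dedupe_adjacent | caesar(15) | drop(3)

Check, running the answer program on each example:
  "antwc" -> "bouxd" -> "dxuob" -> "dxuob" -> "smjdq" -> "dq"
  "kkmwusmyn" -> "llnxvtnzo" -> "ozntvxnll" -> "ozntvxnl" -> "docikmca" -> "ikmca"
  "clmkhgkyqj" -> "dmnlihlzrk" -> "krzlhilnmd" -> "krzlhilnmd" -> "zgoawxacbs" -> "awxacbs"
  "ggcgguew" -> "hhdhhvfx" -> "xfvhhdhh" -> "xfvhdh" -> "mukwsw" -> "wsw"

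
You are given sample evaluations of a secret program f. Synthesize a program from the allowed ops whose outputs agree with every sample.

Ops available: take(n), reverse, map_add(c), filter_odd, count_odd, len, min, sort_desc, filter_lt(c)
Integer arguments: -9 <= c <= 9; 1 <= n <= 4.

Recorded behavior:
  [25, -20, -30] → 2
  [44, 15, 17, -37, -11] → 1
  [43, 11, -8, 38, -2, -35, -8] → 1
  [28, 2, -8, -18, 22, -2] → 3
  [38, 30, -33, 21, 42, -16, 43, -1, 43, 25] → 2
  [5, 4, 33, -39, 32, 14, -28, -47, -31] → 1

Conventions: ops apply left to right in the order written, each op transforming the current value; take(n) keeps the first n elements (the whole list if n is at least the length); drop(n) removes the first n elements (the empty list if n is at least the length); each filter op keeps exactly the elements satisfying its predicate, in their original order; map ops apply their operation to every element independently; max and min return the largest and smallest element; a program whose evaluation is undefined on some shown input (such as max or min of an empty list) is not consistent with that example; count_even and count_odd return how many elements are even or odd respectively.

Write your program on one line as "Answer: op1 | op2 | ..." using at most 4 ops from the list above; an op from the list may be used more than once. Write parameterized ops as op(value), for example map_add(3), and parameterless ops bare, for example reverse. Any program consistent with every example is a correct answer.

take(3) | map_add(-5) | count_odd

Check, running the answer program on each example:
  [25, -20, -30] -> [25, -20, -30] -> [20, -25, -35] -> 2
  [44, 15, 17, -37, -11] -> [44, 15, 17] -> [39, 10, 12] -> 1
  [43, 11, -8, 38, -2, -35, -8] -> [43, 11, -8] -> [38, 6, -13] -> 1
  [28, 2, -8, -18, 22, -2] -> [28, 2, -8] -> [23, -3, -13] -> 3
  [38, 30, -33, 21, 42, -16, 43, -1, 43, 25] -> [38, 30, -33] -> [33, 25, -38] -> 2
  [5, 4, 33, -39, 32, 14, -28, -47, -31] -> [5, 4, 33] -> [0, -1, 28] -> 1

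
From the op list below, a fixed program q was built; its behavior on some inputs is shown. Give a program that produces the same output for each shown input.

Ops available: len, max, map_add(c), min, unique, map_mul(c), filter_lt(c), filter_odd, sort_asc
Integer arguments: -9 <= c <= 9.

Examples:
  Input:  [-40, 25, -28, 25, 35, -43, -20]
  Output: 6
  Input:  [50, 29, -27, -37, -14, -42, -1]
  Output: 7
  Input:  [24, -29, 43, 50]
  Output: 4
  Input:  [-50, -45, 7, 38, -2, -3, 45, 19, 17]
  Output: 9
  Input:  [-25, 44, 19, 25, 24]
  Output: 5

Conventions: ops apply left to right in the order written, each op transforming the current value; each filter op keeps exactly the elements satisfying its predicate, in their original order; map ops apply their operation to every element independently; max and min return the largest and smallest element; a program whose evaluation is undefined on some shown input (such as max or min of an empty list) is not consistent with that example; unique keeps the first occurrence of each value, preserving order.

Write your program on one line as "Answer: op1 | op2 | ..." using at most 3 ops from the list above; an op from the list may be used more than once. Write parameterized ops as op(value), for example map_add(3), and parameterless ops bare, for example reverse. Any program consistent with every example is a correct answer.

sort_asc | unique | len

Check, running the answer program on each example:
  [-40, 25, -28, 25, 35, -43, -20] -> [-43, -40, -28, -20, 25, 25, 35] -> [-43, -40, -28, -20, 25, 35] -> 6
  [50, 29, -27, -37, -14, -42, -1] -> [-42, -37, -27, -14, -1, 29, 50] -> [-42, -37, -27, -14, -1, 29, 50] -> 7
  [24, -29, 43, 50] -> [-29, 24, 43, 50] -> [-29, 24, 43, 50] -> 4
  [-50, -45, 7, 38, -2, -3, 45, 19, 17] -> [-50, -45, -3, -2, 7, 17, 19, 38, 45] -> [-50, -45, -3, -2, 7, 17, 19, 38, 45] -> 9
  [-25, 44, 19, 25, 24] -> [-25, 19, 24, 25, 44] -> [-25, 19, 24, 25, 44] -> 5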